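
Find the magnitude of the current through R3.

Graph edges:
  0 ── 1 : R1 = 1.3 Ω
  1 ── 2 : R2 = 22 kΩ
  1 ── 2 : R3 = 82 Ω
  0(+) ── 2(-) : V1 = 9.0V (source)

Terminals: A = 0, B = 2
Nodal analysis, taking node 2 as the 0 V reference.
Source V1 fixes V_0 = 9 V.
KCL at each unknown node (sum of currents leaving = 0; resistances in Ω):
  Node 1: (V_1 - 9)/1.3 + (V_1 - 0)/22000 + (V_1 - 0)/82 = 0
Collecting terms: 0.7815 × V_1 = 6.923  =>  V_1 = 8.859 V
I_R3 = (V_1 - V_2)/R3 = (8.859 - 0)/82 = 0.108 A
|I_R3| = 0.108 A

Final answer: |I_R3| = 0.108 A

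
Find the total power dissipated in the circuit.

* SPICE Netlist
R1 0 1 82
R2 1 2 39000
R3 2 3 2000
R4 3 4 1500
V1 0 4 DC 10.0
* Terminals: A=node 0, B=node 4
Nodal analysis, taking node 4 as the 0 V reference.
Source V1 fixes V_0 = 10 V.
KCL at each unknown node (sum of currents leaving = 0; resistances in Ω):
  Node 1: (V_1 - 10)/82 + (V_1 - V_2)/39000 = 0
  Node 2: (V_2 - V_1)/39000 + (V_2 - V_3)/2000 = 0
  Node 3: (V_3 - V_2)/2000 + (V_3 - 0)/1500 = 0
Collecting terms (coefficients in siemens):
  0.01222·V_1 - 0.00002564·V_2 = 0.122
  0.0005256·V_2 - 0.00002564·V_1 - 0.0005·V_3 = 0
  0.001167·V_3 - 0.0005·V_2 = 0
Solving these 3 simultaneous equations (Gaussian elimination) gives:
  V_1 = 9.981 V, V_2 = 0.8219 V, V_3 = 0.3523 V
Power in each resistor, P = (ΔV)²/R:
  P_R1 = (10 - 9.981)²/82 = 0.000004522 W
  P_R2 = (9.981 - 0.8219)²/39000 = 0.002151 W
  P_R3 = (0.8219 - 0.3523)²/2000 = 0.0001103 W
  P_R4 = (0.3523 - 0)²/1500 = 0.00008273 W
P_total = P_R1 + P_R2 + P_R3 + P_R4 = 0.002348 W

Final answer: 0.002348 W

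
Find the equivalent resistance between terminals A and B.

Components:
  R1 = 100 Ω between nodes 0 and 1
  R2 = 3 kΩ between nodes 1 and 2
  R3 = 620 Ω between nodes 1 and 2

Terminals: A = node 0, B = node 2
Reduce the network between node 0 (A) and node 2 (B) by series/parallel combination:
  Rp1 = R2 ‖ R3 (parallel, both between nodes 1 and 2) = 1/(1/3000 + 1/620) = 513.8 Ω
  Rs1 = R1 + Rp1 (series, joined only at node 1) = 100 + 513.8 = 613.8 Ω
R_eq = 613.8 Ω

Final answer: 613.8 Ω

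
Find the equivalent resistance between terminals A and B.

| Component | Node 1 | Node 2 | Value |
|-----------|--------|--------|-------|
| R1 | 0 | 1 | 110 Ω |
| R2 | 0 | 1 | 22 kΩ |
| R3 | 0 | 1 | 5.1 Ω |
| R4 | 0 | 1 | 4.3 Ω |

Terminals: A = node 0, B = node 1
Reduce the network between node 0 (A) and node 1 (B) by series/parallel combination:
  Rp1 = R1 ‖ R2 ‖ R3 ‖ R4 (parallel, all between nodes 0 and 1) = 1/(1/110 + 1/22000 + 1/5.1 + 1/4.3) = 2.284 Ω
R_eq = 2.284 Ω

Final answer: 2.284 Ω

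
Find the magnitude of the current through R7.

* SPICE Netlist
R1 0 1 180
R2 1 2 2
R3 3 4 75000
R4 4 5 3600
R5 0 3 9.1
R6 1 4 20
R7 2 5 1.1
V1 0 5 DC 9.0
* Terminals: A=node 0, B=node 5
Nodal analysis, taking node 5 as the 0 V reference.
Source V1 fixes V_0 = 9 V.
KCL at each unknown node (sum of currents leaving = 0; resistances in Ω):
  Node 1: (V_1 - 9)/180 + (V_1 - V_2)/2 + (V_1 - V_4)/20 = 0
  Node 2: (V_2 - V_1)/2 + (V_2 - 0)/1.1 = 0
  Node 3: (V_3 - V_4)/75000 + (V_3 - 9)/9.1 = 0
  Node 4: (V_4 - V_3)/75000 + (V_4 - 0)/3600 + (V_4 - V_1)/20 = 0
Collecting terms (coefficients in siemens):
  0.5556·V_1 - 0.5·V_2 - 0.05·V_4 = 0.05
  1.409·V_2 - 0.5·V_1 = 0
  0.1099·V_3 - 0.00001333·V_4 = 0.989
  0.05029·V_4 - 0.05·V_1 - 0.00001333·V_3 = 0
Solving these 4 simultaneous equations (Gaussian elimination) gives:
  V_1 = 0.1526 V, V_2 = 0.05415 V, V_3 = 8.999 V, V_4 = 0.1541 V
I_R7 = (V_2 - V_5)/R7 = (0.05415 - 0)/1.1 = 0.04923 A
|I_R7| = 0.04923 A

Final answer: |I_R7| = 0.04923 A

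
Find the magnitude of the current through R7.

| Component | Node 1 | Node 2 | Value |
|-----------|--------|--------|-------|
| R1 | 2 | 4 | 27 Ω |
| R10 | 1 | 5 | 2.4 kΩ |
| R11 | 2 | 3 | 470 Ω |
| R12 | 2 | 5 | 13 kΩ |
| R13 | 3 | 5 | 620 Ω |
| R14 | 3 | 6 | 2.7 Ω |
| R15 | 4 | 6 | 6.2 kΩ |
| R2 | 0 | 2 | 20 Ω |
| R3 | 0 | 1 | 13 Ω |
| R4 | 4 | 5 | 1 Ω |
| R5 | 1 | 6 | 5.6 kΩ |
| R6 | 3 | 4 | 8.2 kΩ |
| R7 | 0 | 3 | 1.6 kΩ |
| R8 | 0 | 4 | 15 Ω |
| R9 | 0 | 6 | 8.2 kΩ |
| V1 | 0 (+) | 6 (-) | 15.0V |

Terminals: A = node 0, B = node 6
Nodal analysis, taking node 6 as the 0 V reference.
Source V1 fixes V_0 = 15 V.
KCL at each unknown node (sum of currents leaving = 0; resistances in Ω):
  Node 1: (V_1 - 15)/13 + (V_1 - 0)/5600 + (V_1 - V_5)/2400 = 0
  Node 2: (V_2 - V_4)/27 + (V_2 - 15)/20 + (V_2 - V_3)/470 + (V_2 - V_5)/13000 = 0
  Node 3: (V_3 - V_4)/8200 + (V_3 - 15)/1600 + (V_3 - V_2)/470 + (V_3 - V_5)/620 + (V_3 - 0)/2.7 = 0
  Node 4: (V_4 - V_2)/27 + (V_4 - V_5)/1 + (V_4 - V_3)/8200 + (V_4 - 15)/15 + (V_4 - 0)/6200 = 0
  Node 5: (V_5 - V_4)/1 + (V_5 - V_1)/2400 + (V_5 - V_2)/13000 + (V_5 - V_3)/620 = 0
Collecting terms (coefficients in siemens):
  0.07752·V_1 - 0.0004167·V_5 = 1.154
  0.08924·V_2 - 0.002128·V_3 - 0.03704·V_4 - 0.00007692·V_5 = 0.75
  0.3749·V_3 - 0.002128·V_2 - 0.000122·V_4 - 0.001613·V_5 = 0.009375
  1.104·V_4 - 0.03704·V_2 - 0.000122·V_3 - 1·V_5 = 1
  1.002·V_5 - 0.0004167·V_1 - 0.00007692·V_2 - 0.001613·V_3 - 1·V_4 = 0
Solving these 5 simultaneous equations (Gaussian elimination) gives:
  V_1 = 14.96 V, V_2 = 14.46 V, V_3 = 0.1743 V, V_4 = 14.55 V
  V_5 = 14.52 V
I_R7 = (V_0 - V_3)/R7 = (15 - 0.1743)/1600 = 0.009266 A
|I_R7| = 0.009266 A

Final answer: |I_R7| = 0.009266 A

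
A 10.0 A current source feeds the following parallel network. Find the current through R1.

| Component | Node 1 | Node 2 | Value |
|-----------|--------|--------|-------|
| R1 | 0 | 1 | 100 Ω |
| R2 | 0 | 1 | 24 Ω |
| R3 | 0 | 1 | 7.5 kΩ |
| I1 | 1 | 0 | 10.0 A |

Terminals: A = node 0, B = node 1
All resistors sit directly between nodes 0 and 1, so they are in parallel and share one voltage V; the full source current 10 A splits among them.
1/R_par = 1/100 + 1/24 + 1/7500 = 0.0518 S  =>  R_par = 19.31 Ω
V = I × R_par = 10 × 19.31 = 193.1 V
I_R1 = V/R1 = 193.1/100 = 1.931 A

Final answer: 1.931 A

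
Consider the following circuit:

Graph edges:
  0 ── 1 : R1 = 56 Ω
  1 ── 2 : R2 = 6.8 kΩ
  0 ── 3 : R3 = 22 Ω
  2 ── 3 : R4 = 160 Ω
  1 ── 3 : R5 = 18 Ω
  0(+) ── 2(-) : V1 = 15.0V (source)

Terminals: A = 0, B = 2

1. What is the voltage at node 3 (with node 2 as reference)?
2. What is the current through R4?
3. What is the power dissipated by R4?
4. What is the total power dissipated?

Nodal analysis, taking node 2 as the 0 V reference.
Source V1 fixes V_0 = 15 V.
KCL at each unknown node (sum of currents leaving = 0; resistances in Ω):
  Node 1: (V_1 - 15)/56 + (V_1 - 0)/6800 + (V_1 - V_3)/18 = 0
  Node 3: (V_3 - 15)/22 + (V_3 - 0)/160 + (V_3 - V_1)/18 = 0
Collecting terms (coefficients in siemens):
  0.07356·V_1 - 0.05556·V_3 = 0.2679
  0.1073·V_3 - 0.05556·V_1 = 0.6818
Determinant D = (0.07356)(0.1073) - (-0.05556)(-0.05556) = 0.004804
V_1 = [(0.2679)(0.1073) - (-0.05556)(0.6818)]/D = 13.87 V
V_3 = [(0.07356)(0.6818) - (0.2679)(-0.05556)]/D = 13.54 V
Part 1:
  Read off the nodal solution: V_3 = 13.54 V
Part 2:
  I_R4 = (V_2 - V_3)/R4 = (0 - 13.54)/160 = -0.08462 A
  Magnitude: I_R4 = 0.08462 A
Part 3:
  I_R4 = (V_2 - V_3)/R4 = (0 - 13.54)/160 = -0.08462 A
  P_R4 = I_R4² × R4 = (-0.08462)² × 160 = 1.146 W
Part 4:
  Power in each resistor, P = (ΔV)²/R:
    P_R1 = (15 - 13.87)²/56 = 0.02294 W
    P_R2 = (13.87 - 0)²/6800 = 0.02828 W
    P_R3 = (15 - 13.54)²/22 = 0.09704 W
    P_R4 = (0 - 13.54)²/160 = 1.146 W
    P_R5 = (13.87 - 13.54)²/18 = 0.005964 W
  P_total = P_R1 + P_R2 + P_R3 + P_R4 + P_R5 = 1.3 W

Final answers:
1. V_3 = 13.54 V
2. I_R4 = 0.08462 A
3. P_R4 = 1.146 W
4. P_total = 1.3 W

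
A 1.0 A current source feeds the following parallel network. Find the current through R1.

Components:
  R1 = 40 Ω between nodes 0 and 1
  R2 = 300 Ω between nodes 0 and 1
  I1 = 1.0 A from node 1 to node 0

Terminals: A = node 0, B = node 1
All resistors sit directly between nodes 0 and 1, so they are in parallel and share one voltage V; the full source current 1 A splits among them.
1/R_par = 1/40 + 1/300 = 0.02833 S  =>  R_par = 35.29 Ω
V = I × R_par = 1 × 35.29 = 35.29 V
I_R1 = V/R1 = 35.29/40 = 0.8824 A

Final answer: 0.8824 A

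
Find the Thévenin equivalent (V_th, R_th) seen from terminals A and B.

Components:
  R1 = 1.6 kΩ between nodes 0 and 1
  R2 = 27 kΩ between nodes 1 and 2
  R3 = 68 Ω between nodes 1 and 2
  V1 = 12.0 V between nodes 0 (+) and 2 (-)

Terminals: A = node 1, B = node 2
Step 1 — V_th is the open-circuit voltage V_A - V_B (nothing connected across the terminals).
Nodal analysis, taking node 2 as the 0 V reference.
Source V1 fixes V_0 = 12 V.
KCL at each unknown node (sum of currents leaving = 0; resistances in Ω):
  Node 1: (V_1 - 12)/1600 + (V_1 - 0)/27000 + (V_1 - 0)/68 = 0
Collecting terms: 0.01537 × V_1 = 0.0075  =>  V_1 = 0.488 V
V_th = V_1 - V_2 = 0.488 - 0 = 0.488 V
Step 2 — R_th: zero the source — replace V1 by a short circuit (node 2 merges into node 0) — and find the resistance seen between A (node 1) and B (node 0).
Reduce the network between node 1 (A) and node 0 (B) by series/parallel combination:
  Rp1 = R1 ‖ R2 ‖ R3 (parallel, all between nodes 0 and 1) = 1/(1/1600 + 1/27000 + 1/68) = 65.07 Ω
R_th = 65.07 Ω

Final answer: V_th = 0.488 V, R_th = 65.07 Ω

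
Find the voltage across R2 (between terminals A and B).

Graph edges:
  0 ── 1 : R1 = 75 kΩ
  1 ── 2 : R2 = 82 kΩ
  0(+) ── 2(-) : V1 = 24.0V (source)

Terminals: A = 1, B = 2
R1 and R2 are in series across V1 (node 0 → node 1 → node 2), and the output A–B is taken across R2, so this is a voltage divider.
Series current: I = V1/(R1 + R2) = 24/(75000 + 82000) = 24/157000 = 0.0001529 A
V_R2 = I × R2 = V1 × R2/(R1 + R2) = 24 × 82000/157000 = 12.54 V

Final answer: 12.54 V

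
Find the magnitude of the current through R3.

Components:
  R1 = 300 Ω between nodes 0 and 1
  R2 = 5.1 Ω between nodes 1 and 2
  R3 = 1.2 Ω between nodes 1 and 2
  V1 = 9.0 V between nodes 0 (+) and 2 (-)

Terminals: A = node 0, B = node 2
Nodal analysis, taking node 2 as the 0 V reference.
Source V1 fixes V_0 = 9 V.
KCL at each unknown node (sum of currents leaving = 0; resistances in Ω):
  Node 1: (V_1 - 9)/300 + (V_1 - 0)/5.1 + (V_1 - 0)/1.2 = 0
Collecting terms: 1.033 × V_1 = 0.03  =>  V_1 = 0.02905 V
I_R3 = (V_1 - V_2)/R3 = (0.02905 - 0)/1.2 = 0.02421 A
|I_R3| = 0.02421 A

Final answer: |I_R3| = 0.02421 A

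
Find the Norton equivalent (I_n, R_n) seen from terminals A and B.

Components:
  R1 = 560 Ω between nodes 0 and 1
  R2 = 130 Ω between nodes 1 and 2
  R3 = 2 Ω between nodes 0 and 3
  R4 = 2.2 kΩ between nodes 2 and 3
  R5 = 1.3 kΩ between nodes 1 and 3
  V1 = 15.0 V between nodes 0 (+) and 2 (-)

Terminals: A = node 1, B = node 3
Find the Thévenin equivalent first; then I_n = V_th/R_th and R_n = R_th.
Step 1 — V_th is the open-circuit voltage V_A - V_B (nothing connected across the terminals).
Nodal analysis, taking node 2 as the 0 V reference.
Source V1 fixes V_0 = 15 V.
KCL at each unknown node (sum of currents leaving = 0; resistances in Ω):
  Node 1: (V_1 - 15)/560 + (V_1 - 0)/130 + (V_1 - V_3)/1300 = 0
  Node 3: (V_3 - 15)/2 + (V_3 - 0)/2200 + (V_3 - V_1)/1300 = 0
Collecting terms (coefficients in siemens):
  0.01025·V_1 - 0.0007692·V_3 = 0.02679
  0.5012·V_3 - 0.0007692·V_1 = 7.5
Determinant D = (0.01025)(0.5012) - (-0.0007692)(-0.0007692) = 0.005136
V_1 = [(0.02679)(0.5012) - (-0.0007692)(7.5)]/D = 3.738 V
V_3 = [(0.01025)(7.5) - (0.02679)(-0.0007692)]/D = 14.97 V
V_th = V_1 - V_3 = 3.738 - 14.97 = -11.23 V
Step 2 — R_th: zero the source — replace V1 by a short circuit (node 2 merges into node 0) — and find the resistance seen between A (node 1) and B (node 3).
Reduce the network between node 1 (A) and node 3 (B) by series/parallel combination:
  Rp1 = R1 ‖ R2 (parallel, both between nodes 0 and 1) = 1/(1/560 + 1/130) = 105.5 Ω
  Rp2 = R3 ‖ R4 (parallel, both between nodes 0 and 3) = 1/(1/2 + 1/2200) = 1.998 Ω
  Rs1 = Rp1 + Rp2 (series, joined only at node 0) = 105.5 + 1.998 = 107.5 Ω
  Rp3 = R5 ‖ Rs1 (parallel, both between nodes 1 and 3) = 1/(1/1300 + 1/107.5) = 99.29 Ω
R_th = 99.29 Ω
I_n = V_th/R_th = -11.23/99.29 = -0.1131 A, and R_n = R_th = 99.29 Ω

Final answer: I_n = -0.1131 A, R_n = 99.29 Ω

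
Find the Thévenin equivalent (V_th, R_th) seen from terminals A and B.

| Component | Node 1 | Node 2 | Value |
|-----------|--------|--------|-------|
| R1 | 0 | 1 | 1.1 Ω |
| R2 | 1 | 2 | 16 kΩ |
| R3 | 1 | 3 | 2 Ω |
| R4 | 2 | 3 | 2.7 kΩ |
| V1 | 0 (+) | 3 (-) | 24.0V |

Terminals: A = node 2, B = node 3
Step 1 — V_th is the open-circuit voltage V_A - V_B (nothing connected across the terminals).
Nodal analysis, taking node 3 as the 0 V reference.
Source V1 fixes V_0 = 24 V.
KCL at each unknown node (sum of currents leaving = 0; resistances in Ω):
  Node 1: (V_1 - 24)/1.1 + (V_1 - V_2)/16000 + (V_1 - 0)/2 = 0
  Node 2: (V_2 - V_1)/16000 + (V_2 - 0)/2700 = 0
Collecting terms (coefficients in siemens):
  1.409·V_1 - 0.0000625·V_2 = 21.82
  0.0004329·V_2 - 0.0000625·V_1 = 0
Determinant D = (1.409)(0.0004329) - (-0.0000625)(-0.0000625) = 0.00061
V_1 = [(21.82)(0.0004329) - (-0.0000625)(0)]/D = 15.48 V
V_2 = [(1.409)(0) - (21.82)(-0.0000625)]/D = 2.236 V
V_th = V_2 - V_3 = 2.236 - 0 = 2.236 V
Step 2 — R_th: zero the source — replace V1 by a short circuit (node 3 merges into node 0) — and find the resistance seen between A (node 2) and B (node 0).
Reduce the network between node 2 (A) and node 0 (B) by series/parallel combination:
  Rp1 = R1 ‖ R3 (parallel, both between nodes 0 and 1) = 1/(1/1.1 + 1/2) = 0.7097 Ω
  Rs1 = R2 + Rp1 (series, joined only at node 1) = 16000 + 0.7097 = 16000 Ω
  Rp2 = R4 ‖ Rs1 (parallel, both between nodes 0 and 2) = 1/(1/2700 + 1/16000) = 2310 Ω
R_th = 2.31 kΩ

Final answer: V_th = 2.236 V, R_th = 2.31 kΩ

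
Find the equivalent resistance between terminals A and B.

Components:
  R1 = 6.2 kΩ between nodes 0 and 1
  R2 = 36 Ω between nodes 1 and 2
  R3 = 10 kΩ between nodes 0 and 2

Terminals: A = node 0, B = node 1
Reduce the network between node 0 (A) and node 1 (B) by series/parallel combination:
  Rs1 = R3 + R2 (series, joined only at node 2) = 10000 + 36 = 10040 Ω
  Rp1 = R1 ‖ Rs1 (parallel, both between nodes 0 and 1) = 1/(1/6200 + 1/10040) = 3832 Ω
R_eq = 3.832 kΩ

Final answer: 3.832 kΩ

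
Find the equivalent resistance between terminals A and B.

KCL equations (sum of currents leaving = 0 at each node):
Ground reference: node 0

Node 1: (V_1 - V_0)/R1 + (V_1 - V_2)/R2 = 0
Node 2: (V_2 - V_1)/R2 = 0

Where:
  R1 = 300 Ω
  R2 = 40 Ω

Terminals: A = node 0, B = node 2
Reduce the network between node 0 (A) and node 2 (B) by series/parallel combination:
  Rs1 = R1 + R2 (series, joined only at node 1) = 300 + 40 = 340 Ω
R_eq = 340 Ω

Final answer: 340 Ω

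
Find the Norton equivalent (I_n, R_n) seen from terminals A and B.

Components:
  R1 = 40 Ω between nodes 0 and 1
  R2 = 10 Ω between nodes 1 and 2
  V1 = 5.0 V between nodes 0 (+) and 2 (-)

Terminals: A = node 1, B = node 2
Find the Thévenin equivalent first; then I_n = V_th/R_th and R_n = R_th.
Step 1 — V_th is the open-circuit voltage V_A - V_B (nothing connected across the terminals).
Nodal analysis, taking node 2 as the 0 V reference.
Source V1 fixes V_0 = 5 V.
KCL at each unknown node (sum of currents leaving = 0; resistances in Ω):
  Node 1: (V_1 - 5)/40 + (V_1 - 0)/10 = 0
Collecting terms: 0.125 × V_1 = 0.125  =>  V_1 = 1 V
V_th = V_1 - V_2 = 1 - 0 = 1 V
Step 2 — R_th: zero the source — replace V1 by a short circuit (node 2 merges into node 0) — and find the resistance seen between A (node 1) and B (node 0).
Reduce the network between node 1 (A) and node 0 (B) by series/parallel combination:
  Rp1 = R1 ‖ R2 (parallel, both between nodes 0 and 1) = 1/(1/40 + 1/10) = 8 Ω
R_th = 8 Ω
I_n = V_th/R_th = 1/8 = 0.125 A, and R_n = R_th = 8 Ω

Final answer: I_n = 0.125 A, R_n = 8 Ω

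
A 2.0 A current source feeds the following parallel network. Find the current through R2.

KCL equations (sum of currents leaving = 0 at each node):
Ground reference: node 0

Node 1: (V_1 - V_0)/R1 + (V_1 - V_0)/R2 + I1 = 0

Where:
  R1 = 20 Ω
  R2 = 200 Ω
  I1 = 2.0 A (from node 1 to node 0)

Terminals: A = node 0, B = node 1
All resistors sit directly between nodes 0 and 1, so they are in parallel and share one voltage V; the full source current 2 A splits among them.
1/R_par = 1/20 + 1/200 = 0.055 S  =>  R_par = 18.18 Ω
V = I × R_par = 2 × 18.18 = 36.36 V
I_R2 = V/R2 = 36.36/200 = 0.1818 A

Final answer: 0.1818 A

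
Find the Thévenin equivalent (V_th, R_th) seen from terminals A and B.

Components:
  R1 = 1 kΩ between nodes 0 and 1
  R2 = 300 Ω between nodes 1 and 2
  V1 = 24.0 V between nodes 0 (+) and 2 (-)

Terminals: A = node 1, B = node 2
Step 1 — V_th is the open-circuit voltage V_A - V_B (nothing connected across the terminals).
Nodal analysis, taking node 2 as the 0 V reference.
Source V1 fixes V_0 = 24 V.
KCL at each unknown node (sum of currents leaving = 0; resistances in Ω):
  Node 1: (V_1 - 24)/1000 + (V_1 - 0)/300 = 0
Collecting terms: 0.004333 × V_1 = 0.024  =>  V_1 = 5.538 V
V_th = V_1 - V_2 = 5.538 - 0 = 5.538 V
Step 2 — R_th: zero the source — replace V1 by a short circuit (node 2 merges into node 0) — and find the resistance seen between A (node 1) and B (node 0).
Reduce the network between node 1 (A) and node 0 (B) by series/parallel combination:
  Rp1 = R1 ‖ R2 (parallel, both between nodes 0 and 1) = 1/(1/1000 + 1/300) = 230.8 Ω
R_th = 230.8 Ω

Final answer: V_th = 5.538 V, R_th = 230.8 Ω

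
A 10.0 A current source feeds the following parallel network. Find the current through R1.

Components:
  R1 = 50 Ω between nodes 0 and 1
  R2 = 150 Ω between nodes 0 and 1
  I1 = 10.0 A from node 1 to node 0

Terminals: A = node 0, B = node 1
All resistors sit directly between nodes 0 and 1, so they are in parallel and share one voltage V; the full source current 10 A splits among them.
1/R_par = 1/50 + 1/150 = 0.02667 S  =>  R_par = 37.5 Ω
V = I × R_par = 10 × 37.5 = 375 V
I_R1 = V/R1 = 375/50 = 7.5 A

Final answer: 7.5 A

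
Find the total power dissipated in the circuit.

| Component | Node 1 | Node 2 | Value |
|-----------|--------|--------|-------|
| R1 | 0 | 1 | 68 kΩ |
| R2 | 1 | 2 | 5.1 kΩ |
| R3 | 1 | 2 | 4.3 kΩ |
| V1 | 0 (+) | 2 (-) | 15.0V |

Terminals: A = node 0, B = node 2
Nodal analysis, taking node 2 as the 0 V reference.
Source V1 fixes V_0 = 15 V.
KCL at each unknown node (sum of currents leaving = 0; resistances in Ω):
  Node 1: (V_1 - 15)/68000 + (V_1 - 0)/5100 + (V_1 - 0)/4300 = 0
Collecting terms: 0.0004433 × V_1 = 0.0002206  =>  V_1 = 0.4976 V
Power in each resistor, P = (ΔV)²/R:
  P_R1 = (15 - 0.4976)²/68000 = 0.003093 W
  P_R2 = (0.4976 - 0)²/5100 = 0.00004854 W
  P_R3 = (0.4976 - 0)²/4300 = 0.00005757 W
P_total = P_R1 + P_R2 + P_R3 = 0.003199 W

Final answer: 0.003199 W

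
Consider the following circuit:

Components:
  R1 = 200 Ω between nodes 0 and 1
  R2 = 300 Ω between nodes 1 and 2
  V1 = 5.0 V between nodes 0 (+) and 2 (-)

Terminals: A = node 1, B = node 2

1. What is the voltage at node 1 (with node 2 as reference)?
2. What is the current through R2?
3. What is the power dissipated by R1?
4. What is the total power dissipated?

Nodal analysis, taking node 2 as the 0 V reference.
Source V1 fixes V_0 = 5 V.
KCL at each unknown node (sum of currents leaving = 0; resistances in Ω):
  Node 1: (V_1 - 5)/200 + (V_1 - 0)/300 = 0
Collecting terms: 0.008333 × V_1 = 0.025  =>  V_1 = 3 V
Part 1:
  Read off the nodal solution: V_1 = 3 V
Part 2:
  I_R2 = (V_1 - V_2)/R2 = (3 - 0)/300 = 0.01 A
  Magnitude: I_R2 = 0.01 A
Part 3:
  I_R1 = (V_0 - V_1)/R1 = (5 - 3)/200 = 0.01 A
  P_R1 = I_R1² × R1 = (0.01)² × 200 = 0.02 W
Part 4:
  Power in each resistor, P = (ΔV)²/R:
    P_R1 = (5 - 3)²/200 = 0.02 W
    P_R2 = (3 - 0)²/300 = 0.03 W
  P_total = P_R1 + P_R2 = 0.05 W

Final answers:
1. V_1 = 3 V
2. I_R2 = 0.01 A
3. P_R1 = 0.02 W
4. P_total = 0.05 W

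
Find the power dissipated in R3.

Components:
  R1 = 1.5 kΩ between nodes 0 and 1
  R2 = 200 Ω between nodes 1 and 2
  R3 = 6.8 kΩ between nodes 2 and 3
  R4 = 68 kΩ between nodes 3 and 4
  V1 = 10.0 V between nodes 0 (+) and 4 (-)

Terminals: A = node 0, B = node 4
Nodal analysis, taking node 4 as the 0 V reference.
Source V1 fixes V_0 = 10 V.
KCL at each unknown node (sum of currents leaving = 0; resistances in Ω):
  Node 1: (V_1 - 10)/1500 + (V_1 - V_2)/200 = 0
  Node 2: (V_2 - V_1)/200 + (V_2 - V_3)/6800 = 0
  Node 3: (V_3 - V_2)/6800 + (V_3 - 0)/68000 = 0
Collecting terms (coefficients in siemens):
  0.005667·V_1 - 0.005·V_2 = 0.006667
  0.005147·V_2 - 0.005·V_1 - 0.0001471·V_3 = 0
  0.0001618·V_3 - 0.0001471·V_2 = 0
Solving these 3 simultaneous equations (Gaussian elimination) gives:
  V_1 = 9.804 V, V_2 = 9.778 V, V_3 = 8.889 V
I_R3 = (V_2 - V_3)/R3 = (9.778 - 8.889)/6800 = 0.0001307 A
P_R3 = I_R3² × R3 = (0.0001307)² × 6800 = 0.0001162 W

Final answer: 0.0001162 W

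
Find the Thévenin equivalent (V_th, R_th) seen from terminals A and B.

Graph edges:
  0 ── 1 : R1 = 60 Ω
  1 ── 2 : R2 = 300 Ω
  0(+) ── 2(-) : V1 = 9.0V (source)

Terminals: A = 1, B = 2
Step 1 — V_th is the open-circuit voltage V_A - V_B (nothing connected across the terminals).
Nodal analysis, taking node 2 as the 0 V reference.
Source V1 fixes V_0 = 9 V.
KCL at each unknown node (sum of currents leaving = 0; resistances in Ω):
  Node 1: (V_1 - 9)/60 + (V_1 - 0)/300 = 0
Collecting terms: 0.02 × V_1 = 0.15  =>  V_1 = 7.5 V
V_th = V_1 - V_2 = 7.5 - 0 = 7.5 V
Step 2 — R_th: zero the source — replace V1 by a short circuit (node 2 merges into node 0) — and find the resistance seen between A (node 1) and B (node 0).
Reduce the network between node 1 (A) and node 0 (B) by series/parallel combination:
  Rp1 = R1 ‖ R2 (parallel, both between nodes 0 and 1) = 1/(1/60 + 1/300) = 50 Ω
R_th = 50 Ω

Final answer: V_th = 7.5 V, R_th = 50 Ω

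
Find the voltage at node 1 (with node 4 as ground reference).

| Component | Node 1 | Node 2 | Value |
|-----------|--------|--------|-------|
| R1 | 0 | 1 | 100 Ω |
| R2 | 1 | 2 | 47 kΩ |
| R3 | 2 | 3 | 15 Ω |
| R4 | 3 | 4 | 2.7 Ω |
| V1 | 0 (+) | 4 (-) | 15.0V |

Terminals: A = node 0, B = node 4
Nodal analysis, taking node 4 as the 0 V reference.
Source V1 fixes V_0 = 15 V.
KCL at each unknown node (sum of currents leaving = 0; resistances in Ω):
  Node 1: (V_1 - 15)/100 + (V_1 - V_2)/47000 = 0
  Node 2: (V_2 - V_1)/47000 + (V_2 - V_3)/15 = 0
  Node 3: (V_3 - V_2)/15 + (V_3 - 0)/2.7 = 0
Collecting terms (coefficients in siemens):
  0.01002·V_1 - 0.00002128·V_2 = 0.15
  0.06669·V_2 - 0.00002128·V_1 - 0.06667·V_3 = 0
  0.437·V_3 - 0.06667·V_2 = 0
Solving these 3 simultaneous equations (Gaussian elimination) gives:
  V_1 = 14.97 V, V_2 = 0.005635 V, V_3 = 0.0008595 V
The requested potential is V_1 = 14.97 V.

Final answer: V_1 = 14.97 V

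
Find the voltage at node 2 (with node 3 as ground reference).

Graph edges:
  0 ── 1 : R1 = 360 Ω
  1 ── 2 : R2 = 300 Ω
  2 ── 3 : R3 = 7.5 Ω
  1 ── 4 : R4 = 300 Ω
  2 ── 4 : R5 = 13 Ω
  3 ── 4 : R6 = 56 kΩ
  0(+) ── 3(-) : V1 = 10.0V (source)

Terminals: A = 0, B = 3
Nodal analysis, taking node 3 as the 0 V reference.
Source V1 fixes V_0 = 10 V.
KCL at each unknown node (sum of currents leaving = 0; resistances in Ω):
  Node 1: (V_1 - 10)/360 + (V_1 - V_2)/300 + (V_1 - V_4)/300 = 0
  Node 2: (V_2 - V_1)/300 + (V_2 - 0)/7.5 + (V_2 - V_4)/13 = 0
  Node 4: (V_4 - V_1)/300 + (V_4 - V_2)/13 + (V_4 - 0)/56000 = 0
Collecting terms (coefficients in siemens):
  0.009444·V_1 - 0.003333·V_2 - 0.003333·V_4 = 0.02778
  0.2136·V_2 - 0.003333·V_1 - 0.07692·V_4 = 0
  0.08027·V_4 - 0.003333·V_1 - 0.07692·V_2 = 0
Solving these 3 simultaneous equations (Gaussian elimination) gives:
  V_1 = 3.086 V, V_2 = 0.144 V, V_4 = 0.2661 V
The requested potential is V_2 = 0.144 V.

Final answer: V_2 = 0.144 V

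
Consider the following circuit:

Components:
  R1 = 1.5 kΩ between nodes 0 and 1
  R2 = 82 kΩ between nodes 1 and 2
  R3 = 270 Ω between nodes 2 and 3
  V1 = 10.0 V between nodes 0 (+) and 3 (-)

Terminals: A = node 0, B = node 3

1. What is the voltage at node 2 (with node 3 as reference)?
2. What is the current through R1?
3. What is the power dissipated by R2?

Nodal analysis, taking node 3 as the 0 V reference.
Source V1 fixes V_0 = 10 V.
KCL at each unknown node (sum of currents leaving = 0; resistances in Ω):
  Node 1: (V_1 - 10)/1500 + (V_1 - V_2)/82000 = 0
  Node 2: (V_2 - V_1)/82000 + (V_2 - 0)/270 = 0
Collecting terms (coefficients in siemens):
  0.0006789·V_1 - 0.0000122·V_2 = 0.006667
  0.003716·V_2 - 0.0000122·V_1 = 0
Determinant D = (0.0006789)(0.003716) - (-0.0000122)(-0.0000122) = 0.000002522
V_1 = [(0.006667)(0.003716) - (-0.0000122)(0)]/D = 9.821 V
V_2 = [(0.0006789)(0) - (0.006667)(-0.0000122)]/D = 0.03223 V
Part 1:
  Read off the nodal solution: V_2 = 0.03223 V
Part 2:
  I_R1 = (V_0 - V_1)/R1 = (10 - 9.821)/1500 = 0.0001194 A
  Magnitude: I_R1 = 0.0001194 A
Part 3:
  I_R2 = (V_1 - V_2)/R2 = (9.821 - 0.03223)/82000 = 0.0001194 A
  P_R2 = I_R2² × R2 = (0.0001194)² × 82000 = 0.001169 W

Final answers:
1. V_2 = 0.03223 V
2. I_R1 = 0.0001194 A
3. P_R2 = 0.001169 W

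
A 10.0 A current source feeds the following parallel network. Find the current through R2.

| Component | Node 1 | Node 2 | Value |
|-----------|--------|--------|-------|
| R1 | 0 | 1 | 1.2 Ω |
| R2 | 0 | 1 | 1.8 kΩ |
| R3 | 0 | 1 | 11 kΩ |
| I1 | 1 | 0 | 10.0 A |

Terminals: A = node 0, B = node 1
All resistors sit directly between nodes 0 and 1, so they are in parallel and share one voltage V; the full source current 10 A splits among them.
1/R_par = 1/1.2 + 1/1800 + 1/11000 = 0.834 S  =>  R_par = 1.199 Ω
V = I × R_par = 10 × 1.199 = 11.99 V
I_R2 = V/R2 = 11.99/1800 = 0.006661 A

Final answer: 0.006661 A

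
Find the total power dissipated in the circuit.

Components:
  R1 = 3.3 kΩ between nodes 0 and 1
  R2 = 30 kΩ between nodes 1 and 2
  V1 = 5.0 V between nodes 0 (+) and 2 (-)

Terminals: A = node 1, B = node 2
Nodal analysis, taking node 2 as the 0 V reference.
Source V1 fixes V_0 = 5 V.
KCL at each unknown node (sum of currents leaving = 0; resistances in Ω):
  Node 1: (V_1 - 5)/3300 + (V_1 - 0)/30000 = 0
Collecting terms: 0.0003364 × V_1 = 0.001515  =>  V_1 = 4.505 V
Power in each resistor, P = (ΔV)²/R:
  P_R1 = (5 - 4.505)²/3300 = 0.0000744 W
  P_R2 = (4.505 - 0)²/30000 = 0.0006764 W
P_total = P_R1 + P_R2 = 0.0007508 W

Final answer: 0.0007508 W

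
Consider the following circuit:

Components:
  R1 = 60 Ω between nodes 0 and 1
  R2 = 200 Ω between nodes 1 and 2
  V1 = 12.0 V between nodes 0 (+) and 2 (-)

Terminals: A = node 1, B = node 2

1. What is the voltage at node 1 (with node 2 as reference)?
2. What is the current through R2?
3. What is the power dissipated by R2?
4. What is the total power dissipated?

Nodal analysis, taking node 2 as the 0 V reference.
Source V1 fixes V_0 = 12 V.
KCL at each unknown node (sum of currents leaving = 0; resistances in Ω):
  Node 1: (V_1 - 12)/60 + (V_1 - 0)/200 = 0
Collecting terms: 0.02167 × V_1 = 0.2  =>  V_1 = 9.231 V
Part 1:
  Read off the nodal solution: V_1 = 9.231 V
Part 2:
  I_R2 = (V_1 - V_2)/R2 = (9.231 - 0)/200 = 0.04615 A
  Magnitude: I_R2 = 0.04615 A
Part 3:
  I_R2 = (V_1 - V_2)/R2 = (9.231 - 0)/200 = 0.04615 A
  P_R2 = I_R2² × R2 = (0.04615)² × 200 = 0.426 W
Part 4:
  Power in each resistor, P = (ΔV)²/R:
    P_R1 = (12 - 9.231)²/60 = 0.1278 W
    P_R2 = (9.231 - 0)²/200 = 0.426 W
  P_total = P_R1 + P_R2 = 0.5538 W

Final answers:
1. V_1 = 9.231 V
2. I_R2 = 0.04615 A
3. P_R2 = 0.426 W
4. P_total = 0.5538 W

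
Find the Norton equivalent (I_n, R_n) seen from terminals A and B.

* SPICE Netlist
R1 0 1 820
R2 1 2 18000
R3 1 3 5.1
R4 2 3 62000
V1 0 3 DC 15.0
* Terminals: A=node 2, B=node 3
Find the Thévenin equivalent first; then I_n = V_th/R_th and R_n = R_th.
Step 1 — V_th is the open-circuit voltage V_A - V_B (nothing connected across the terminals).
Nodal analysis, taking node 3 as the 0 V reference.
Source V1 fixes V_0 = 15 V.
KCL at each unknown node (sum of currents leaving = 0; resistances in Ω):
  Node 1: (V_1 - 15)/820 + (V_1 - V_2)/18000 + (V_1 - 0)/5.1 = 0
  Node 2: (V_2 - V_1)/18000 + (V_2 - 0)/62000 = 0
Collecting terms (coefficients in siemens):
  0.1974·V_1 - 0.00005556·V_2 = 0.01829
  0.00007168·V_2 - 0.00005556·V_1 = 0
Determinant D = (0.1974)(0.00007168) - (-0.00005556)(-0.00005556) = 0.00001414
V_1 = [(0.01829)(0.00007168) - (-0.00005556)(0)]/D = 0.09271 V
V_2 = [(0.1974)(0) - (0.01829)(-0.00005556)]/D = 0.07185 V
V_th = V_2 - V_3 = 0.07185 - 0 = 0.07185 V
Step 2 — R_th: zero the source — replace V1 by a short circuit (node 3 merges into node 0) — and find the resistance seen between A (node 2) and B (node 0).
Reduce the network between node 2 (A) and node 0 (B) by series/parallel combination:
  Rp1 = R1 ‖ R3 (parallel, both between nodes 0 and 1) = 1/(1/820 + 1/5.1) = 5.068 Ω
  Rs1 = R2 + Rp1 (series, joined only at node 1) = 18000 + 5.068 = 18010 Ω
  Rp2 = R4 ‖ Rs1 (parallel, both between nodes 0 and 2) = 1/(1/62000 + 1/18010) = 13950 Ω
R_th = 13.95 kΩ
I_n = V_th/R_th = 0.07185/13950 = 0.000005149 A, and R_n = R_th = 13.95 kΩ

Final answer: I_n = 5.149e-06 A, R_n = 13.95 kΩ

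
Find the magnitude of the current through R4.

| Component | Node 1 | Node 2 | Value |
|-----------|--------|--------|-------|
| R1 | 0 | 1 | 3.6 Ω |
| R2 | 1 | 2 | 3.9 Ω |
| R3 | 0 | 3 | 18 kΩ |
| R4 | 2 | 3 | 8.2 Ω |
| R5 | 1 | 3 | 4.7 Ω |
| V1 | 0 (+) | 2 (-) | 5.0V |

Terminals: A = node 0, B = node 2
Nodal analysis, taking node 2 as the 0 V reference.
Source V1 fixes V_0 = 5 V.
KCL at each unknown node (sum of currents leaving = 0; resistances in Ω):
  Node 1: (V_1 - 5)/3.6 + (V_1 - 0)/3.9 + (V_1 - V_3)/4.7 = 0
  Node 3: (V_3 - 5)/18000 + (V_3 - 0)/8.2 + (V_3 - V_1)/4.7 = 0
Collecting terms (coefficients in siemens):
  0.747·V_1 - 0.2128·V_3 = 1.389
  0.3348·V_3 - 0.2128·V_1 = 0.0002778
Determinant D = (0.747)(0.3348) - (-0.2128)(-0.2128) = 0.2048
V_1 = [(1.389)(0.3348) - (-0.2128)(0.0002778)]/D = 2.271 V
V_3 = [(0.747)(0.0002778) - (1.389)(-0.2128)]/D = 1.444 V
I_R4 = (V_2 - V_3)/R4 = (0 - 1.444)/8.2 = -0.1761 A
|I_R4| = 0.1761 A

Final answer: |I_R4| = 0.1761 A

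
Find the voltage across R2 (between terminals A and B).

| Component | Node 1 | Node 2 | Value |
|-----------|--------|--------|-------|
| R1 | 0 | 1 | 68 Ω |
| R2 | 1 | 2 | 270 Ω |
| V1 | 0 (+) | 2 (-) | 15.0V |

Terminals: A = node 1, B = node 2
R1 and R2 are in series across V1 (node 0 → node 1 → node 2), and the output A–B is taken across R2, so this is a voltage divider.
Series current: I = V1/(R1 + R2) = 15/(68 + 270) = 15/338 = 0.04438 A
V_R2 = I × R2 = V1 × R2/(R1 + R2) = 15 × 270/338 = 11.98 V

Final answer: 11.98 V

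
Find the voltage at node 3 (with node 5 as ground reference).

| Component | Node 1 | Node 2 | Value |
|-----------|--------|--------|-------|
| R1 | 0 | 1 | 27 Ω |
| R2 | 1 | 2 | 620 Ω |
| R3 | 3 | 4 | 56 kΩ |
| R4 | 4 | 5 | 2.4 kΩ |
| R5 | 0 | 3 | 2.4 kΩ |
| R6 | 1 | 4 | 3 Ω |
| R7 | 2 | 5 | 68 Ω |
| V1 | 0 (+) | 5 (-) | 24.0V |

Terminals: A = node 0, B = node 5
Nodal analysis, taking node 5 as the 0 V reference.
Source V1 fixes V_0 = 24 V.
KCL at each unknown node (sum of currents leaving = 0; resistances in Ω):
  Node 1: (V_1 - 24)/27 + (V_1 - V_2)/620 + (V_1 - V_4)/3 = 0
  Node 2: (V_2 - V_1)/620 + (V_2 - 0)/68 = 0
  Node 3: (V_3 - V_4)/56000 + (V_3 - 24)/2400 = 0
  Node 4: (V_4 - V_3)/56000 + (V_4 - 0)/2400 + (V_4 - V_1)/3 = 0
Collecting terms (coefficients in siemens):
  0.372·V_1 - 0.001613·V_2 - 0.3333·V_4 = 0.8889
  0.01632·V_2 - 0.001613·V_1 = 0
  0.0004345·V_3 - 0.00001786·V_4 = 0.01
  0.3338·V_4 - 0.3333·V_1 - 0.00001786·V_3 = 0
Solving these 4 simultaneous equations (Gaussian elimination) gives:
  V_1 = 22.85 V, V_2 = 2.258 V, V_3 = 23.95 V, V_4 = 22.82 V
The requested potential is V_3 = 23.95 V.

Final answer: V_3 = 23.95 V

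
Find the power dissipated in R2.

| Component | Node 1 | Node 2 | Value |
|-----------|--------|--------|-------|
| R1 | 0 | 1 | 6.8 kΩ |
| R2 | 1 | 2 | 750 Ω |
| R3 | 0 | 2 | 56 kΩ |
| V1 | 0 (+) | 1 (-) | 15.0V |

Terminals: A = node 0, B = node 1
Nodal analysis, taking node 1 as the 0 V reference.
Source V1 fixes V_0 = 15 V.
KCL at each unknown node (sum of currents leaving = 0; resistances in Ω):
  Node 2: (V_2 - 0)/750 + (V_2 - 15)/56000 = 0
Collecting terms: 0.001351 × V_2 = 0.0002679  =>  V_2 = 0.1982 V
I_R2 = (V_1 - V_2)/R2 = (0 - 0.1982)/750 = -0.0002643 A
P_R2 = I_R2² × R2 = (-0.0002643)² × 750 = 0.0000524 W

Final answer: 5.24e-05 W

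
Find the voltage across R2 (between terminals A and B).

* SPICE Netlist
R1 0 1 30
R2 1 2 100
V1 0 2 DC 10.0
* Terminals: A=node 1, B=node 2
R1 and R2 are in series across V1 (node 0 → node 1 → node 2), and the output A–B is taken across R2, so this is a voltage divider.
Series current: I = V1/(R1 + R2) = 10/(30 + 100) = 10/130 = 0.07692 A
V_R2 = I × R2 = V1 × R2/(R1 + R2) = 10 × 100/130 = 7.692 V

Final answer: 7.692 V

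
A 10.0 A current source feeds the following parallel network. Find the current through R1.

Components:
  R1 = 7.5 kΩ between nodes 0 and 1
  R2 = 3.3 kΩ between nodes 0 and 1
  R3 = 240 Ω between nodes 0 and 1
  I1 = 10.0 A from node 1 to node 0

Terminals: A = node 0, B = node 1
All resistors sit directly between nodes 0 and 1, so they are in parallel and share one voltage V; the full source current 10 A splits among them.
1/R_par = 1/7500 + 1/3300 + 1/240 = 0.004603 S  =>  R_par = 217.2 Ω
V = I × R_par = 10 × 217.2 = 2172 V
I_R1 = V/R1 = 2172/7500 = 0.2897 A

Final answer: 0.2897 A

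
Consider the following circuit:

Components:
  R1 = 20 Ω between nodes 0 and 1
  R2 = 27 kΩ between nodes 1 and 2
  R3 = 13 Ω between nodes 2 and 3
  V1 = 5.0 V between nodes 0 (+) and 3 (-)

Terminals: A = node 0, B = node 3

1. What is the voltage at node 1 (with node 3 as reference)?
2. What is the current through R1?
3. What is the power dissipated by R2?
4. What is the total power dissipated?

Nodal analysis, taking node 3 as the 0 V reference.
Source V1 fixes V_0 = 5 V.
KCL at each unknown node (sum of currents leaving = 0; resistances in Ω):
  Node 1: (V_1 - 5)/20 + (V_1 - V_2)/27000 = 0
  Node 2: (V_2 - V_1)/27000 + (V_2 - 0)/13 = 0
Collecting terms (coefficients in siemens):
  0.05004·V_1 - 0.00003704·V_2 = 0.25
  0.07696·V_2 - 0.00003704·V_1 = 0
Determinant D = (0.05004)(0.07696) - (-0.00003704)(-0.00003704) = 0.003851
V_1 = [(0.25)(0.07696) - (-0.00003704)(0)]/D = 4.996 V
V_2 = [(0.05004)(0) - (0.25)(-0.00003704)]/D = 0.002404 V
Part 1:
  Read off the nodal solution: V_1 = 4.996 V
Part 2:
  I_R1 = (V_0 - V_1)/R1 = (5 - 4.996)/20 = 0.000185 A
  Magnitude: I_R1 = 0.000185 A
Part 3:
  I_R2 = (V_1 - V_2)/R2 = (4.996 - 0.002404)/27000 = 0.000185 A
  P_R2 = I_R2² × R2 = (0.000185)² × 27000 = 0.0009237 W
Part 4:
  Power in each resistor, P = (ΔV)²/R:
    P_R1 = (5 - 4.996)²/20 = 0.0000006842 W
    P_R2 = (4.996 - 0.002404)²/27000 = 0.0009237 W
    P_R3 = (0.002404 - 0)²/13 = 0.0000004447 W
  P_total = P_R1 + P_R2 + P_R3 = 0.0009248 W

Final answers:
1. V_1 = 4.996 V
2. I_R1 = 0.000185 A
3. P_R2 = 0.0009237 W
4. P_total = 0.0009248 W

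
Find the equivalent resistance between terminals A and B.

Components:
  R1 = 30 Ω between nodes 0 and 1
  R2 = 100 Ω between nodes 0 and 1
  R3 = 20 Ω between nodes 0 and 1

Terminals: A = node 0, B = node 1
Reduce the network between node 0 (A) and node 1 (B) by series/parallel combination:
  Rp1 = R1 ‖ R2 ‖ R3 (parallel, all between nodes 0 and 1) = 1/(1/30 + 1/100 + 1/20) = 10.71 Ω
R_eq = 10.71 Ω

Final answer: 10.71 Ω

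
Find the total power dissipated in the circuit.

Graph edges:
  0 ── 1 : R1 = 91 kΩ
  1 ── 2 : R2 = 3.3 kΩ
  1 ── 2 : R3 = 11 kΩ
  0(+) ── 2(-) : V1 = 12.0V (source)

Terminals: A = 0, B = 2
Nodal analysis, taking node 2 as the 0 V reference.
Source V1 fixes V_0 = 12 V.
KCL at each unknown node (sum of currents leaving = 0; resistances in Ω):
  Node 1: (V_1 - 12)/91000 + (V_1 - 0)/3300 + (V_1 - 0)/11000 = 0
Collecting terms: 0.0004049 × V_1 = 0.0001319  =>  V_1 = 0.3257 V
Power in each resistor, P = (ΔV)²/R:
  P_R1 = (12 - 0.3257)²/91000 = 0.001498 W
  P_R2 = (0.3257 - 0)²/3300 = 0.00003214 W
  P_R3 = (0.3257 - 0)²/11000 = 0.000009641 W
P_total = P_R1 + P_R2 + P_R3 = 0.001539 W

Final answer: 0.001539 W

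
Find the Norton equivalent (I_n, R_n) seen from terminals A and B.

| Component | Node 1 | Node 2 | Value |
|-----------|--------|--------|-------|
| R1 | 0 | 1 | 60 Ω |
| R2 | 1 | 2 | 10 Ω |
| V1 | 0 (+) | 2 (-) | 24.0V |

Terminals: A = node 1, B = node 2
Find the Thévenin equivalent first; then I_n = V_th/R_th and R_n = R_th.
Step 1 — V_th is the open-circuit voltage V_A - V_B (nothing connected across the terminals).
Nodal analysis, taking node 2 as the 0 V reference.
Source V1 fixes V_0 = 24 V.
KCL at each unknown node (sum of currents leaving = 0; resistances in Ω):
  Node 1: (V_1 - 24)/60 + (V_1 - 0)/10 = 0
Collecting terms: 0.1167 × V_1 = 0.4  =>  V_1 = 3.429 V
V_th = V_1 - V_2 = 3.429 - 0 = 3.429 V
Step 2 — R_th: zero the source — replace V1 by a short circuit (node 2 merges into node 0) — and find the resistance seen between A (node 1) and B (node 0).
Reduce the network between node 1 (A) and node 0 (B) by series/parallel combination:
  Rp1 = R1 ‖ R2 (parallel, both between nodes 0 and 1) = 1/(1/60 + 1/10) = 8.571 Ω
R_th = 8.571 Ω
I_n = V_th/R_th = 3.429/8.571 = 0.4 A, and R_n = R_th = 8.571 Ω

Final answer: I_n = 0.4 A, R_n = 8.571 Ω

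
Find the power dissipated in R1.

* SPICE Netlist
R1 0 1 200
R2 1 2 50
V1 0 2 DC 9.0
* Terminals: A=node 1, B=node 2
Nodal analysis, taking node 2 as the 0 V reference.
Source V1 fixes V_0 = 9 V.
KCL at each unknown node (sum of currents leaving = 0; resistances in Ω):
  Node 1: (V_1 - 9)/200 + (V_1 - 0)/50 = 0
Collecting terms: 0.025 × V_1 = 0.045  =>  V_1 = 1.8 V
I_R1 = (V_0 - V_1)/R1 = (9 - 1.8)/200 = 0.036 A
P_R1 = I_R1² × R1 = (0.036)² × 200 = 0.2592 W

Final answer: 0.2592 W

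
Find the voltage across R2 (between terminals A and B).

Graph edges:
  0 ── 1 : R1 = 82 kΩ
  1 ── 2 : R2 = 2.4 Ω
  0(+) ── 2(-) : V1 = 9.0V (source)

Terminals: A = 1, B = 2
R1 and R2 are in series across V1 (node 0 → node 1 → node 2), and the output A–B is taken across R2, so this is a voltage divider.
Series current: I = V1/(R1 + R2) = 9/(82000 + 2.4) = 9/82000 = 0.0001098 A
V_R2 = I × R2 = V1 × R2/(R1 + R2) = 9 × 2.4/82000 = 0.0002634 V

Final answer: 0.0002634 V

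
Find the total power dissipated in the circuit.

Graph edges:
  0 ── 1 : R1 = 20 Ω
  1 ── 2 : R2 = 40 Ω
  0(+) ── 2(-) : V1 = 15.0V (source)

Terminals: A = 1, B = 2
Nodal analysis, taking node 2 as the 0 V reference.
Source V1 fixes V_0 = 15 V.
KCL at each unknown node (sum of currents leaving = 0; resistances in Ω):
  Node 1: (V_1 - 15)/20 + (V_1 - 0)/40 = 0
Collecting terms: 0.075 × V_1 = 0.75  =>  V_1 = 10 V
Power in each resistor, P = (ΔV)²/R:
  P_R1 = (15 - 10)²/20 = 1.25 W
  P_R2 = (10 - 0)²/40 = 2.5 W
P_total = P_R1 + P_R2 = 3.75 W

Final answer: 3.75 W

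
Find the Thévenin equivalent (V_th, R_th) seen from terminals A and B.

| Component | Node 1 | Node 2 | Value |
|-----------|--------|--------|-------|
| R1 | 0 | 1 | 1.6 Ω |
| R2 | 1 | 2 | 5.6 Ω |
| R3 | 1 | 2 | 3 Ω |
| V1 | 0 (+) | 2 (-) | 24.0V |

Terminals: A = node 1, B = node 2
Step 1 — V_th is the open-circuit voltage V_A - V_B (nothing connected across the terminals).
Nodal analysis, taking node 2 as the 0 V reference.
Source V1 fixes V_0 = 24 V.
KCL at each unknown node (sum of currents leaving = 0; resistances in Ω):
  Node 1: (V_1 - 24)/1.6 + (V_1 - 0)/5.6 + (V_1 - 0)/3 = 0
Collecting terms: 1.137 × V_1 = 15  =>  V_1 = 13.19 V
V_th = V_1 - V_2 = 13.19 - 0 = 13.19 V
Step 2 — R_th: zero the source — replace V1 by a short circuit (node 2 merges into node 0) — and find the resistance seen between A (node 1) and B (node 0).
Reduce the network between node 1 (A) and node 0 (B) by series/parallel combination:
  Rp1 = R1 ‖ R2 ‖ R3 (parallel, all between nodes 0 and 1) = 1/(1/1.6 + 1/5.6 + 1/3) = 0.8796 Ω
R_th = 0.8796 Ω

Final answer: V_th = 13.19 V, R_th = 0.8796 Ω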